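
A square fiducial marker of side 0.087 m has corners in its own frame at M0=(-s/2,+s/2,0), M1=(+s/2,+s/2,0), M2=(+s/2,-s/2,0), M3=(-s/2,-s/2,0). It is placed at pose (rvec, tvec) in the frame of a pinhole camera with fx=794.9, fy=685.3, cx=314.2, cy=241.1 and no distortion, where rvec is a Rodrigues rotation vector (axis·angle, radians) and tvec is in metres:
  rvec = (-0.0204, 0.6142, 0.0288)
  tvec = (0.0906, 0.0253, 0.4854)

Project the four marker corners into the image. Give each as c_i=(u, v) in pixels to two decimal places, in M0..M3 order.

c0=(397.78, 332.29) c1=(529.74, 344.95) c2=(534.28, 215.43) c3=(402.11, 215.50)

Intrinsics K: fx=794.9, fy=685.3, cx=314.2, cy=241.1
Marker side s = 0.087 m; corners in marker frame (Z=0):
  M0 = (-0.0435, +0.0435, 0)
  M1 = (+0.0435, +0.0435, 0)
  M2 = (+0.0435, -0.0435, 0)
  M3 = (-0.0435, -0.0435, 0)
rvec = (-0.0204, 0.6142, 0.0288), |rvec| = θ = 0.61521 rad = 35.249°
Rodrigues: sinθ=0.57713, 1−cosθ=0.18335; R = I + sinθ·[k]× + (1−cosθ)·[k]×²:
    [+0.81685 -0.03309 +0.57590]
    [+0.02095 +0.99940 +0.02771]
    [-0.57647 -0.01057 +0.81705]
t = (0.0906, 0.0253, 0.4854) m
M0: Pc = R·M0+t = (+0.05363, +0.06786, +0.51002); u = 794.9·(+0.05363)/0.51002 + 314.2 = 397.7828, v = 685.3·(+0.06786)/0.51002 + 241.1 = 332.2856
M1: Pc = R·M1+t = (+0.12469, +0.06968, +0.45986); u = 794.9·(+0.12469)/0.45986 + 314.2 = 529.7400, v = 685.3·(+0.06968)/0.45986 + 241.1 = 344.9462
M2: Pc = R·M2+t = (+0.12757, -0.01726, +0.46078); u = 794.9·(+0.12757)/0.46078 + 314.2 = 534.2758, v = 685.3·(-0.01726)/0.46078 + 241.1 = 215.4263
M3: Pc = R·M3+t = (+0.05651, -0.01908, +0.51094); u = 794.9·(+0.05651)/0.51094 + 314.2 = 402.1108, v = 685.3·(-0.01908)/0.51094 + 241.1 = 215.5020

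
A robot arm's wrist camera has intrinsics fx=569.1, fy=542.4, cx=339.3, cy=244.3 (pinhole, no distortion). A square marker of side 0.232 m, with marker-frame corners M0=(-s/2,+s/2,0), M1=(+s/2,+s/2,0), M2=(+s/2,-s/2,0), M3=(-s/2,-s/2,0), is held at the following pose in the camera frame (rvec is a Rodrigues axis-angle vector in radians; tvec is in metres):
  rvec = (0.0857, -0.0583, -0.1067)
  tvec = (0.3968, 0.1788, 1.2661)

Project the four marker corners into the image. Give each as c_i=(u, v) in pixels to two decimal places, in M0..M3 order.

c0=(470.89, 375.12) c1=(571.80, 363.17) c2=(564.72, 266.33) c3=(462.09, 277.51)

Intrinsics K: fx=569.1, fy=542.4, cx=339.3, cy=244.3
Marker side s = 0.232 m; corners in marker frame (Z=0):
  M0 = (-0.1160, +0.1160, 0)
  M1 = (+0.1160, +0.1160, 0)
  M2 = (+0.1160, -0.1160, 0)
  M3 = (-0.1160, -0.1160, 0)
rvec = (0.0857, -0.0583, -0.1067), |rvec| = θ = 0.14876 rad = 8.523°
Rodrigues: sinθ=0.14821, 1−cosθ=0.01104; R = I + sinθ·[k]× + (1−cosθ)·[k]×²:
    [+0.99262 +0.10381 -0.06265]
    [-0.10880 +0.99065 -0.08228]
    [+0.05352 +0.08849 +0.99464]
t = (0.3968, 0.1788, 1.2661) m
M0: Pc = R·M0+t = (+0.29370, +0.30634, +1.27016); u = 569.1·(+0.29370)/1.27016 + 339.3 = 470.8930, v = 542.4·(+0.30634)/1.27016 + 244.3 = 375.1162
M1: Pc = R·M1+t = (+0.52399, +0.28109, +1.28257); u = 569.1·(+0.52399)/1.28257 + 339.3 = 571.8019, v = 542.4·(+0.28109)/1.28257 + 244.3 = 363.1750
M2: Pc = R·M2+t = (+0.49990, +0.05126, +1.26204); u = 569.1·(+0.49990)/1.26204 + 339.3 = 564.7233, v = 542.4·(+0.05126)/1.26204 + 244.3 = 266.3320
M3: Pc = R·M3+t = (+0.26961, +0.07651, +1.24963); u = 569.1·(+0.26961)/1.24963 + 339.3 = 462.0863, v = 542.4·(+0.07651)/1.24963 + 244.3 = 277.5070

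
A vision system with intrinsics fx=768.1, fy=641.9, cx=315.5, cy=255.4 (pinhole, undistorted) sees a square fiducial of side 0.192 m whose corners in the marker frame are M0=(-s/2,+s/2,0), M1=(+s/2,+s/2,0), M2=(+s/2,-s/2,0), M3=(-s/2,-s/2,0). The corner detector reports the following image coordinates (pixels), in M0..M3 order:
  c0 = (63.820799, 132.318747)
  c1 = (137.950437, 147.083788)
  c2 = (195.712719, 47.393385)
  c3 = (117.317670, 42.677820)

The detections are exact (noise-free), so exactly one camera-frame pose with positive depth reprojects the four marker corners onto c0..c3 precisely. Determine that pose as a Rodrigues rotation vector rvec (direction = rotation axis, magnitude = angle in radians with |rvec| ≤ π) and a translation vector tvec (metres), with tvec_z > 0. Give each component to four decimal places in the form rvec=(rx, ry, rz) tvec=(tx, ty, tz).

Intrinsics K: fx=768.1, fy=641.9, cx=315.5, cy=255.4
Marker side s = 0.192 m; corners in marker frame (Z=0):
  M0 = (-0.0960, +0.0960, 0)
  M1 = (+0.0960, +0.0960, 0)
  M2 = (+0.0960, -0.0960, 0)
  M3 = (-0.0960, -0.0960, 0)
Detected image corners:
  c0 = (63.820799, 132.318747) px
  c1 = (137.950437, 147.083788) px
  c2 = (195.712719, 47.393385) px
  c3 = (117.317670, 42.677820) px
Planar DLT: solve 8×8 A·h = b for H (H[2,2]=1):
  H  [+327.53155 -302.56850 +126.99390]
  H  [+0.38832 +482.06431 +91.64151]
  H  [-0.54218 -0.10419 +1.00000]
B = K⁻¹H; ‖b₁‖=0.872995, ‖b₂‖=0.872995; λ = 2/(‖b₁‖+‖b₂‖) = 1.145481, sign → tz>0 ⇒ λ=+1.145481
r₁ = λ·B[:,0] = (+0.74356,+0.24780,-0.62106); r₂ = λ·B[:,1] = (-0.40220,+0.90774,-0.11935)
r₃ = r₁×r₂ = (+0.53419,+0.33853,+0.77462); SVD([r₁ r₂ r₃]) → R = UVᵀ:
  R  [+0.74356 -0.40220 +0.53419]
  R  [+0.24780 +0.90774 +0.33853]
  R  [-0.62106 -0.11935 +0.77462]
t = (-0.28112, -0.29223, +1.14548) m
tr R = 2.425917; θ = arccos((tr R − 1)/2) = 0.777088 rad = 44.524°
axis k = ((R−Rᵀ)₃₂, (R−Rᵀ)₁₃, (R−Rᵀ)₂₁) / (2 sinθ) = (-0.326496, +0.823758, +0.463491)
rvec = θ·k = (-0.253716, +0.640132, +0.360173)

rvec=(-0.2537, 0.6401, 0.3602) tvec=(-0.2811, -0.2922, 1.1455)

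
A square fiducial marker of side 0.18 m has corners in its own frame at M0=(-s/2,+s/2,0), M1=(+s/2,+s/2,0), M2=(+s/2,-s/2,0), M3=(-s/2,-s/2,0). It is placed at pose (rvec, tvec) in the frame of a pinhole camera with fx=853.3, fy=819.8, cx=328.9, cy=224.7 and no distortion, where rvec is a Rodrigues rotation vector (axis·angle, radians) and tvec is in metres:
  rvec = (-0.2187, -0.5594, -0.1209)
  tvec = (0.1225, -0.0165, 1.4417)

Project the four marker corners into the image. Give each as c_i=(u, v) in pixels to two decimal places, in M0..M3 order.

c0=(367.50, 269.72) c1=(452.60, 261.34) c2=(432.42, 165.54) c3=(347.82, 167.15)

Intrinsics K: fx=853.3, fy=819.8, cx=328.9, cy=224.7
Marker side s = 0.18 m; corners in marker frame (Z=0):
  M0 = (-0.0900, +0.0900, 0)
  M1 = (+0.0900, +0.0900, 0)
  M2 = (+0.0900, -0.0900, 0)
  M3 = (-0.0900, -0.0900, 0)
rvec = (-0.2187, -0.5594, -0.1209), |rvec| = θ = 0.61268 rad = 35.104°
Rodrigues: sinθ=0.57506, 1−cosθ=0.18189; R = I + sinθ·[k]× + (1−cosθ)·[k]×²:
    [+0.84129 +0.17276 -0.51224]
    [-0.05420 +0.96974 +0.23804]
    [+0.53787 -0.17250 +0.82519]
t = (0.1225, -0.0165, 1.4417) m
M0: Pc = R·M0+t = (+0.06233, +0.07565, +1.37777); u = 853.3·(+0.06233)/1.37777 + 328.9 = 367.5047, v = 819.8·(+0.07565)/1.37777 + 224.7 = 269.7159
M1: Pc = R·M1+t = (+0.21376, +0.06590, +1.47458); u = 853.3·(+0.21376)/1.47458 + 328.9 = 452.5993, v = 819.8·(+0.06590)/1.47458 + 224.7 = 261.3368
M2: Pc = R·M2+t = (+0.18267, -0.10865, +1.50563); u = 853.3·(+0.18267)/1.50563 + 328.9 = 432.4248, v = 819.8·(-0.10865)/1.50563 + 224.7 = 165.5389
M3: Pc = R·M3+t = (+0.03124, -0.09890, +1.40882); u = 853.3·(+0.03124)/1.40882 + 328.9 = 347.8192, v = 819.8·(-0.09890)/1.40882 + 224.7 = 167.1500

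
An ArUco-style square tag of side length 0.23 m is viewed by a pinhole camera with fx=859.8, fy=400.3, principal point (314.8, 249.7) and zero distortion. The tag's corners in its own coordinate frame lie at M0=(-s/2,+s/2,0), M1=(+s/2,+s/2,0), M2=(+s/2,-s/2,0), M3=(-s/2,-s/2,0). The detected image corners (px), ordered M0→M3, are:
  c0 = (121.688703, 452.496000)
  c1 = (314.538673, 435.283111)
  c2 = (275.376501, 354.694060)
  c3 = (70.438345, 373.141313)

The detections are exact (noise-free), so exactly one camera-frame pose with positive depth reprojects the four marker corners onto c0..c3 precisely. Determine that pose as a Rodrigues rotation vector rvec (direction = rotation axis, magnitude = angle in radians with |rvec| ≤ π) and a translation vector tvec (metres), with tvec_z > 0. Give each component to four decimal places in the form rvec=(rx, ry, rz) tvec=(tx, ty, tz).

rvec=(0.2625, -0.0178, -0.1928) tvec=(-0.1347, 0.3788, 0.9757)

Intrinsics K: fx=859.8, fy=400.3, cx=314.8, cy=249.7
Marker side s = 0.23 m; corners in marker frame (Z=0):
  M0 = (-0.1150, +0.1150, 0)
  M1 = (+0.1150, +0.1150, 0)
  M2 = (+0.1150, -0.1150, 0)
  M3 = (-0.1150, -0.1150, 0)
Detected image corners:
  c0 = (121.688703, 452.496000) px
  c1 = (314.538673, 435.283111) px
  c2 = (275.376501, 354.694060) px
  c3 = (70.438345, 373.141313) px
Planar DLT: solve 8×8 A·h = b for H (H[2,2]=1):
  H  [+862.42823 +248.58232 +196.11285]
  H  [-80.58969 +455.14794 +405.13488]
  H  [-0.00780 +0.26602 +1.00000]
B = K⁻¹H; ‖b₁‖=1.024947, ‖b₂‖=1.024947; λ = 2/(‖b₁‖+‖b₂‖) = 0.975660, sign → tz>0 ⇒ λ=+0.975660
r₁ = λ·B[:,0] = (+0.98143,-0.19168,-0.00761); r₂ = λ·B[:,1] = (+0.18705,+0.94744,+0.25955)
r₃ = r₁×r₂ = (-0.04254,-0.25615,+0.96570); SVD([r₁ r₂ r₃]) → R = UVᵀ:
  R  [+0.98143 +0.18705 -0.04254]
  R  [-0.19168 +0.94744 -0.25615]
  R  [-0.00761 +0.25955 +0.96570]
t = (-0.13468, +0.37885, +0.97566) m
tr R = 2.894572; θ = arccos((tr R − 1)/2) = 0.326140 rad = 18.686°
axis k = ((R−Rᵀ)₃₂, (R−Rᵀ)₁₃, (R−Rᵀ)₂₁) / (2 sinθ) = (+0.804794, -0.054515, -0.591046)
rvec = θ·k = (+0.262475, -0.017780, -0.192764)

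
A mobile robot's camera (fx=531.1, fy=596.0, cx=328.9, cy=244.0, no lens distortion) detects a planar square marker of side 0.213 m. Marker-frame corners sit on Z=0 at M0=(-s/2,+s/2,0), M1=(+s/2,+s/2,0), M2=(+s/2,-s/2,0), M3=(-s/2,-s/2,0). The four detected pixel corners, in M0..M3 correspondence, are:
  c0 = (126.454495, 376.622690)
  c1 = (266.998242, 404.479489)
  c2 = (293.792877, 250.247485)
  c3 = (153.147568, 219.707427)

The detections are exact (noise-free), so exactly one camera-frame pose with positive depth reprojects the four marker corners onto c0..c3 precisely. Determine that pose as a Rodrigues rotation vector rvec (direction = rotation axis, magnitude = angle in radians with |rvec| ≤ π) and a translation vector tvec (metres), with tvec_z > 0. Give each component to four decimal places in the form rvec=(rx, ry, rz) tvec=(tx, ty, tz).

rvec=(0.0205, -0.0605, 0.1929) tvec=(-0.1780, 0.0926, 0.7994)

Intrinsics K: fx=531.1, fy=596.0, cx=328.9, cy=244.0
Marker side s = 0.213 m; corners in marker frame (Z=0):
  M0 = (-0.1065, +0.1065, 0)
  M1 = (+0.1065, +0.1065, 0)
  M2 = (+0.1065, -0.1065, 0)
  M3 = (-0.1065, -0.1065, 0)
Detected image corners:
  c0 = (126.454495, 376.622690) px
  c1 = (266.998242, 404.479489) px
  c2 = (293.792877, 250.247485) px
  c3 = (153.147568, 219.707427) px
Planar DLT: solve 8×8 A·h = b for H (H[2,2]=1):
  H  [+676.36475 -121.74742 +210.65318]
  H  [+161.33030 +736.01619 +313.03521]
  H  [+0.07757 +0.01815 +1.00000]
B = K⁻¹H; ‖b₁‖=1.250962, ‖b₂‖=1.250962; λ = 2/(‖b₁‖+‖b₂‖) = 0.799385, sign → tz>0 ⇒ λ=+0.799385
r₁ = λ·B[:,0] = (+0.97963,+0.19100,+0.06201); r₂ = λ·B[:,1] = (-0.19223,+0.98124,+0.01451)
r₃ = r₁×r₂ = (-0.05807,-0.02613,+0.99797); SVD([r₁ r₂ r₃]) → R = UVᵀ:
  R  [+0.97963 -0.19223 -0.05807]
  R  [+0.19100 +0.98124 -0.02613]
  R  [+0.06201 +0.01451 +0.99797]
t = (-0.17798, +0.09259, +0.79938) m
tr R = 2.958843; θ = arccos((tr R − 1)/2) = 0.203222 rad = 11.644°
axis k = ((R−Rᵀ)₃₂, (R−Rᵀ)₁₃, (R−Rᵀ)₂₁) / (2 sinθ) = (+0.100671, -0.297484, +0.949404)
rvec = θ·k = (+0.020459, -0.060455, +0.192940)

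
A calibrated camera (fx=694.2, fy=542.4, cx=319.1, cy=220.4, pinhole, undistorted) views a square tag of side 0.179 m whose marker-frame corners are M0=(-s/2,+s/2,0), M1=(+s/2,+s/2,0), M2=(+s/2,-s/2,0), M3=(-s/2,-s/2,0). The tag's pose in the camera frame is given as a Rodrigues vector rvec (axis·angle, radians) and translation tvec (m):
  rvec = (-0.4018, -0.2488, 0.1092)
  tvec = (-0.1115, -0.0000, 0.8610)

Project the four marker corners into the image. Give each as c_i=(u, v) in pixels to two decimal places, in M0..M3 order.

Intrinsics K: fx=694.2, fy=542.4, cx=319.1, cy=220.4
Marker side s = 0.179 m; corners in marker frame (Z=0):
  M0 = (-0.0895, +0.0895, 0)
  M1 = (+0.0895, +0.0895, 0)
  M2 = (+0.0895, -0.0895, 0)
  M3 = (-0.0895, -0.0895, 0)
rvec = (-0.4018, -0.2488, 0.1092), |rvec| = θ = 0.48505 rad = 27.791°
Rodrigues: sinθ=0.46625, 1−cosθ=0.11535; R = I + sinθ·[k]× + (1−cosθ)·[k]×²:
    [+0.96381 -0.05596 -0.26067]
    [+0.15398 +0.91500 +0.37291]
    [+0.21765 -0.39955 +0.89050]
t = (-0.1115, -0.0000, 0.8610) m
M0: Pc = R·M0+t = (-0.20277, +0.06811, +0.80576); u = 694.2·(-0.20277)/0.80576 + 319.1 = 144.4055, v = 542.4·(+0.06811)/0.80576 + 220.4 = 266.2494
M1: Pc = R·M1+t = (-0.03025, +0.09567, +0.84472); u = 694.2·(-0.03025)/0.84472 + 319.1 = 294.2422, v = 542.4·(+0.09567)/0.84472 + 220.4 = 281.8328
M2: Pc = R·M2+t = (-0.02023, -0.06811, +0.91624); u = 694.2·(-0.02023)/0.91624 + 319.1 = 303.7715, v = 542.4·(-0.06811)/0.91624 + 220.4 = 180.0790
M3: Pc = R·M3+t = (-0.19275, -0.09567, +0.87728); u = 694.2·(-0.19275)/0.87728 + 319.1 = 166.5732, v = 542.4·(-0.09567)/0.87728 + 220.4 = 161.2473

c0=(144.41, 266.25) c1=(294.24, 281.83) c2=(303.77, 180.08) c3=(166.57, 161.25)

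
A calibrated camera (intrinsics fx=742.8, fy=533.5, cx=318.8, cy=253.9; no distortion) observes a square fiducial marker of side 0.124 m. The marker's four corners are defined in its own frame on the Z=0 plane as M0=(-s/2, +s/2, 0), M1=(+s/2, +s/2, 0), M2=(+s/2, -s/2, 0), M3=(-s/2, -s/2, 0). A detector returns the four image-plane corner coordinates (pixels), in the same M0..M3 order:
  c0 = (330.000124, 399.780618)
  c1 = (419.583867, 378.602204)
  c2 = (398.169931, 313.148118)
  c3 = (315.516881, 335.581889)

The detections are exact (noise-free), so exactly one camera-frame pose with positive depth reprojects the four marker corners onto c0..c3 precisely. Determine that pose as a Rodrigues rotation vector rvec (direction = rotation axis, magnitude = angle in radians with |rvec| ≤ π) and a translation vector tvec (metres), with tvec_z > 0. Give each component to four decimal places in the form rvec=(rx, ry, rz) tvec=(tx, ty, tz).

rvec=(-0.5339, 0.4470, -0.2900) tvec=(0.0584, 0.1813, 0.9486)

Intrinsics K: fx=742.8, fy=533.5, cx=318.8, cy=253.9
Marker side s = 0.124 m; corners in marker frame (Z=0):
  M0 = (-0.0620, +0.0620, 0)
  M1 = (+0.0620, +0.0620, 0)
  M2 = (+0.0620, -0.0620, 0)
  M3 = (-0.0620, -0.0620, 0)
Detected image corners:
  c0 = (330.000124, 399.780618) px
  c1 = (419.583867, 378.602204) px
  c2 = (398.169931, 313.148118) px
  c3 = (315.516881, 335.581889) px
Planar DLT: solve 8×8 A·h = b for H (H[2,2]=1):
  H  [+565.48700 -66.60198 +364.56291]
  H  [-300.89104 +317.14898 +355.85706]
  H  [-0.34995 -0.57609 +1.00000]
B = K⁻¹H; ‖b₁‖=1.054152, ‖b₂‖=1.054152; λ = 2/(‖b₁‖+‖b₂‖) = 0.948630, sign → tz>0 ⇒ λ=+0.948630
r₁ = λ·B[:,0] = (+0.86466,-0.37703,-0.33197); r₂ = λ·B[:,1] = (+0.14949,+0.82401,-0.54649)
r₃ = r₁×r₂ = (+0.47960,+0.42290,+0.76886); SVD([r₁ r₂ r₃]) → R = UVᵀ:
  R  [+0.86466 +0.14949 +0.47960]
  R  [-0.37703 +0.82401 +0.42290]
  R  [-0.33197 -0.54649 +0.76886]
t = (+0.05844, +0.18129, +0.94863) m
tr R = 2.457533; θ = arccos((tr R − 1)/2) = 0.754278 rad = 43.217°
axis k = ((R−Rᵀ)₃₂, (R−Rᵀ)₁₃, (R−Rᵀ)₂₁) / (2 sinθ) = (-0.707834, +0.592592, -0.384455)
rvec = θ·k = (-0.533904, +0.446979, -0.289986)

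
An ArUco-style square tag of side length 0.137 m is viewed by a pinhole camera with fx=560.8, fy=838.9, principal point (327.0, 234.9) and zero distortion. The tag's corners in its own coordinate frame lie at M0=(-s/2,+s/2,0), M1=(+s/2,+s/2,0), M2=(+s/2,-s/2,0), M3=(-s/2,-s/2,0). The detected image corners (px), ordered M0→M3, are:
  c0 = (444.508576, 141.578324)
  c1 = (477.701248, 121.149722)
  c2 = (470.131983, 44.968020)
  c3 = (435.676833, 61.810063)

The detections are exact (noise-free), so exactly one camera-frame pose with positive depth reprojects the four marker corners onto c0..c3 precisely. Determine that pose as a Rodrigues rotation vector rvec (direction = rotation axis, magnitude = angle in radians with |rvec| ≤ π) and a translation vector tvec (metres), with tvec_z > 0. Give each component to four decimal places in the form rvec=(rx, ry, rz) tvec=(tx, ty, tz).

rvec=(0.1885, -0.6308, -0.2977) tvec=(0.3381, -0.2464, 1.4529)

Intrinsics K: fx=560.8, fy=838.9, cx=327.0, cy=234.9
Marker side s = 0.137 m; corners in marker frame (Z=0):
  M0 = (-0.0685, +0.0685, 0)
  M1 = (+0.0685, +0.0685, 0)
  M2 = (+0.0685, -0.0685, 0)
  M3 = (-0.0685, -0.0685, 0)
Detected image corners:
  c0 = (444.508576, 141.578324) px
  c1 = (477.701248, 121.149722) px
  c2 = (470.131983, 44.968020) px
  c3 = (435.676833, 61.810063) px
Planar DLT: solve 8×8 A·h = b for H (H[2,2]=1):
  H  [+419.99055 +142.26536 +457.49432]
  H  [-101.18498 +585.50234 +92.61697]
  H  [+0.37890 +0.18058 +1.00000]
B = K⁻¹H; ‖b₁‖=0.688276, ‖b₂‖=0.688276; λ = 2/(‖b₁‖+‖b₂‖) = 1.452906, sign → tz>0 ⇒ λ=+1.452906
r₁ = λ·B[:,0] = (+0.76711,-0.32939,+0.55050); r₂ = λ·B[:,1] = (+0.21559,+0.94058,+0.26237)
r₃ = r₁×r₂ = (-0.60421,-0.08258,+0.79253); SVD([r₁ r₂ r₃]) → R = UVᵀ:
  R  [+0.76711 +0.21559 -0.60421]
  R  [-0.32939 +0.94058 -0.08258]
  R  [+0.55050 +0.26237 +0.79253]
t = (+0.33808, -0.24642, +1.45291) m
tr R = 2.500215; θ = arccos((tr R − 1)/2) = 0.722572 rad = 41.400°
axis k = ((R−Rᵀ)₃₂, (R−Rᵀ)₁₃, (R−Rᵀ)₂₁) / (2 sinθ) = (+0.260808, -0.873041, -0.412042)
rvec = θ·k = (+0.188452, -0.630835, -0.297730)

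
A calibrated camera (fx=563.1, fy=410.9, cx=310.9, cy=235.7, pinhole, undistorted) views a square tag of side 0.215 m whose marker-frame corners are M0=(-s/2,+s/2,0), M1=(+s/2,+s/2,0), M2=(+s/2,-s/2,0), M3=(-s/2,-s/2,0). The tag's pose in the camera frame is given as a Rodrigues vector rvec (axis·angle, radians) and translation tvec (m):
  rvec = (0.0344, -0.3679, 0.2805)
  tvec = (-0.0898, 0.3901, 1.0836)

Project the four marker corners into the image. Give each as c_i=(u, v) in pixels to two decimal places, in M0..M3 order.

c0=(194.43, 418.87) c1=(299.16, 427.07) c2=(329.01, 350.93) c3=(226.85, 337.13)

Intrinsics K: fx=563.1, fy=410.9, cx=310.9, cy=235.7
Marker side s = 0.215 m; corners in marker frame (Z=0):
  M0 = (-0.1075, +0.1075, 0)
  M1 = (+0.1075, +0.1075, 0)
  M2 = (+0.1075, -0.1075, 0)
  M3 = (-0.1075, -0.1075, 0)
rvec = (0.0344, -0.3679, 0.2805), |rvec| = θ = 0.46391 rad = 26.580°
Rodrigues: sinθ=0.44745, 1−cosθ=0.10569; R = I + sinθ·[k]× + (1−cosθ)·[k]×²:
    [+0.89489 -0.27676 -0.35011]
    [+0.26433 +0.96078 -0.08386]
    [+0.35958 -0.01750 +0.93295]
t = (-0.0898, 0.3901, 1.0836) m
M0: Pc = R·M0+t = (-0.21575, +0.46497, +1.04306); u = 563.1·(-0.21575)/1.04306 + 310.9 = 194.4255, v = 410.9·(+0.46497)/1.04306 + 235.7 = 418.8676
M1: Pc = R·M1+t = (-0.02335, +0.52180, +1.12037); u = 563.1·(-0.02335)/1.12037 + 310.9 = 299.1637, v = 410.9·(+0.52180)/1.12037 + 235.7 = 427.0712
M2: Pc = R·M2+t = (+0.03615, +0.31523, +1.12414); u = 563.1·(+0.03615)/1.12414 + 310.9 = 329.0095, v = 410.9·(+0.31523)/1.12414 + 235.7 = 350.9251
M3: Pc = R·M3+t = (-0.15625, +0.25840, +1.04683); u = 563.1·(-0.15625)/1.04683 + 310.9 = 226.8519, v = 410.9·(+0.25840)/1.04683 + 235.7 = 337.1274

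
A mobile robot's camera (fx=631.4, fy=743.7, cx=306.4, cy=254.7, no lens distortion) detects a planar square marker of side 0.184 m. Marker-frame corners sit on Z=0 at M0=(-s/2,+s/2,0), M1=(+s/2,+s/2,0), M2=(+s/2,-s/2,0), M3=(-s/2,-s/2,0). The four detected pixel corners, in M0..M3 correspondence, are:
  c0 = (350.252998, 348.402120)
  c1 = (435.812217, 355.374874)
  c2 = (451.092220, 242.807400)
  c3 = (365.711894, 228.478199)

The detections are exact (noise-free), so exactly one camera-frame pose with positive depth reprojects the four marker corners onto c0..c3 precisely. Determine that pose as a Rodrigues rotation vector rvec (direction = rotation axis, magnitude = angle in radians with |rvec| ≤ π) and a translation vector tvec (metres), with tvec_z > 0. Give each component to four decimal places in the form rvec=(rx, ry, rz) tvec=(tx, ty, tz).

rvec=(0.0863, -0.4005, 0.1319) tvec=(0.1757, 0.0616, 1.1604)

Intrinsics K: fx=631.4, fy=743.7, cx=306.4, cy=254.7
Marker side s = 0.184 m; corners in marker frame (Z=0):
  M0 = (-0.0920, +0.0920, 0)
  M1 = (+0.0920, +0.0920, 0)
  M2 = (+0.0920, -0.0920, 0)
  M3 = (-0.0920, -0.0920, 0)
Detected image corners:
  c0 = (350.252998, 348.402120) px
  c1 = (435.812217, 355.374874) px
  c2 = (451.092220, 242.807400) px
  c3 = (365.711894, 228.478199) px
Planar DLT: solve 8×8 A·h = b for H (H[2,2]=1):
  H  [+600.50856 -63.61735 +402.01655]
  H  [+157.49354 +645.73247 +294.19744]
  H  [+0.33938 +0.04965 +1.00000]
B = K⁻¹H; ‖b₁‖=0.861804, ‖b₂‖=0.861803; λ = 2/(‖b₁‖+‖b₂‖) = 1.160357, sign → tz>0 ⇒ λ=+1.160357
r₁ = λ·B[:,0] = (+0.91248,+0.11086,+0.39381); r₂ = λ·B[:,1] = (-0.14487,+0.98777,+0.05762)
r₃ = r₁×r₂ = (-0.38260,-0.10963,+0.91739); SVD([r₁ r₂ r₃]) → R = UVᵀ:
  R  [+0.91248 -0.14487 -0.38260]
  R  [+0.11086 +0.98777 -0.10963]
  R  [+0.39381 +0.05762 +0.91739]
t = (+0.17572, +0.06163, +1.16036) m
tr R = 2.817642; θ = arccos((tr R − 1)/2) = 0.430347 rad = 24.657°
axis k = ((R−Rᵀ)₃₂, (R−Rᵀ)₁₃, (R−Rᵀ)₂₁) / (2 sinθ) = (+0.200439, -0.930529, +0.306496)
rvec = θ·k = (+0.086259, -0.400451, +0.131900)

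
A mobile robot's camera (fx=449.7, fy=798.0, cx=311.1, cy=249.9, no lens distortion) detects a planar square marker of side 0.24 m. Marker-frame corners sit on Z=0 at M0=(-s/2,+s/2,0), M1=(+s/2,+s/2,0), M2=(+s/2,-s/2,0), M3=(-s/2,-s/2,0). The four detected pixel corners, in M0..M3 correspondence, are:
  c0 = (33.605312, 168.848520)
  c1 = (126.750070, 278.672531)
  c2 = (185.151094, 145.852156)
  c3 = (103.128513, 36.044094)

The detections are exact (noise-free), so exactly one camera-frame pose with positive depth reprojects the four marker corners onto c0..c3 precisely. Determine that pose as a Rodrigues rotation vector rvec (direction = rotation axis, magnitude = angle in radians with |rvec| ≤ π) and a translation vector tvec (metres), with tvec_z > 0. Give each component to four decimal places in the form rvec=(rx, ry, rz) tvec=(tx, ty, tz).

Intrinsics K: fx=449.7, fy=798.0, cx=311.1, cy=249.9
Marker side s = 0.24 m; corners in marker frame (Z=0):
  M0 = (-0.1200, +0.1200, 0)
  M1 = (+0.1200, +0.1200, 0)
  M2 = (+0.1200, -0.1200, 0)
  M3 = (-0.1200, -0.1200, 0)
Detected image corners:
  c0 = (33.605312, 168.848520) px
  c1 = (126.750070, 278.672531) px
  c2 = (185.151094, 145.852156) px
  c3 = (103.128513, 36.044094) px
Planar DLT: solve 8×8 A·h = b for H (H[2,2]=1):
  H  [+394.57418 -302.77877 +114.85757]
  H  [+500.44023 +501.43782 +156.51887]
  H  [+0.27247 -0.33014 +1.00000]
B = K⁻¹H; ‖b₁‖=0.917819, ‖b₂‖=0.917819; λ = 2/(‖b₁‖+‖b₂‖) = 1.089539, sign → tz>0 ⇒ λ=+1.089539
r₁ = λ·B[:,0] = (+0.75061,+0.59030,+0.29687); r₂ = λ·B[:,1] = (-0.48474,+0.79727,-0.35970)
r₃ = r₁×r₂ = (-0.44902,+0.12609,+0.88458); SVD([r₁ r₂ r₃]) → R = UVᵀ:
  R  [+0.75061 -0.48474 -0.44902]
  R  [+0.59030 +0.79727 +0.12609]
  R  [+0.29687 -0.35970 +0.88458]
t = (-0.47546, -0.12750, +1.08954) m
tr R = 2.432464; θ = arccos((tr R − 1)/2) = 0.772409 rad = 44.256°
axis k = ((R−Rᵀ)₃₂, (R−Rᵀ)₁₃, (R−Rᵀ)₂₁) / (2 sinθ) = (-0.348049, -0.534407, +0.770241)
rvec = θ·k = (-0.268836, -0.412781, +0.594940)

rvec=(-0.2688, -0.4128, 0.5949) tvec=(-0.4755, -0.1275, 1.0895)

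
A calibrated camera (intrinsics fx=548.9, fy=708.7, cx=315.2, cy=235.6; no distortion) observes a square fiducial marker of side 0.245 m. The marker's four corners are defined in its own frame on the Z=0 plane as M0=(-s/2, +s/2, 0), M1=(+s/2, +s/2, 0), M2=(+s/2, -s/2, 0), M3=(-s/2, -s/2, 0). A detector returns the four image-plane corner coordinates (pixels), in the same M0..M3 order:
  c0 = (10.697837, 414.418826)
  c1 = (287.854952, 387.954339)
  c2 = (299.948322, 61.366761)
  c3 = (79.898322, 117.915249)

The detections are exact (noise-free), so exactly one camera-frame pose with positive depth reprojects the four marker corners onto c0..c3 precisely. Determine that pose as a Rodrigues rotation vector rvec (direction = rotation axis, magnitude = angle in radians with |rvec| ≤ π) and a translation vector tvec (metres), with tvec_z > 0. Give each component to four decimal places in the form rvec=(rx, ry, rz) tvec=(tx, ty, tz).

Intrinsics K: fx=548.9, fy=708.7, cx=315.2, cy=235.6
Marker side s = 0.245 m; corners in marker frame (Z=0):
  M0 = (-0.1225, +0.1225, 0)
  M1 = (+0.1225, +0.1225, 0)
  M2 = (+0.1225, -0.1225, 0)
  M3 = (-0.1225, -0.1225, 0)
Detected image corners:
  c0 = (10.697837, 414.418826) px
  c1 = (287.854952, 387.954339) px
  c2 = (299.948322, 61.366761) px
  c3 = (79.898322, 117.915249) px
Planar DLT: solve 8×8 A·h = b for H (H[2,2]=1):
  H  [+910.09257 -347.21144 +164.07053]
  H  [-307.33738 +1016.23340 +227.21586]
  H  [-0.53061 -1.02435 +1.00000]
B = K⁻¹H; ‖b₁‖=2.049398, ‖b₂‖=2.049398; λ = 2/(‖b₁‖+‖b₂‖) = 0.487948, sign → tz>0 ⇒ λ=+0.487948
r₁ = λ·B[:,0] = (+0.95771,-0.12553,-0.25891); r₂ = λ·B[:,1] = (-0.02163,+0.86585,-0.49983)
r₃ = r₁×r₂ = (+0.28692,+0.48429,+0.82652); SVD([r₁ r₂ r₃]) → R = UVᵀ:
  R  [+0.95771 -0.02163 +0.28692]
  R  [-0.12553 +0.86585 +0.48429]
  R  [-0.25891 -0.49983 +0.82652]
t = (-0.13435, -0.00577, +0.48795) m
tr R = 2.650081; θ = arccos((tr R − 1)/2) = 0.600523 rad = 34.407°
axis k = ((R−Rᵀ)₃₂, (R−Rᵀ)₁₃, (R−Rᵀ)₂₁) / (2 sinθ) = (-0.870794, +0.482976, -0.091935)
rvec = θ·k = (-0.522932, +0.290038, -0.055209)

rvec=(-0.5229, 0.2900, -0.0552) tvec=(-0.1343, -0.0058, 0.4879)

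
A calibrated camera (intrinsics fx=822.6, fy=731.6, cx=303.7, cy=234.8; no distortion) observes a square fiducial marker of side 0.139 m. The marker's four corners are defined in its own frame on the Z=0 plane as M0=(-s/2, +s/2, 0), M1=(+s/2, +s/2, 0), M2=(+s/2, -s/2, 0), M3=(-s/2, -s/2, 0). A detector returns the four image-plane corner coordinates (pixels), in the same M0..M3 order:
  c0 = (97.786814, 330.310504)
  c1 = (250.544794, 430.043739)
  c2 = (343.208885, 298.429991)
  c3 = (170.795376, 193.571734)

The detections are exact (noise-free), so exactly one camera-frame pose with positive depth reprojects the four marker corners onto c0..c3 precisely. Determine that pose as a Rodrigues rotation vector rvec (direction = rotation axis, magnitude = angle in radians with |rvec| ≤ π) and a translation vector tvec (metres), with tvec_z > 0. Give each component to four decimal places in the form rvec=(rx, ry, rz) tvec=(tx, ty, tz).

Intrinsics K: fx=822.6, fy=731.6, cx=303.7, cy=234.8
Marker side s = 0.139 m; corners in marker frame (Z=0):
  M0 = (-0.0695, +0.0695, 0)
  M1 = (+0.0695, +0.0695, 0)
  M2 = (+0.0695, -0.0695, 0)
  M3 = (-0.0695, -0.0695, 0)
Detected image corners:
  c0 = (97.786814, 330.310504) px
  c1 = (250.544794, 430.043739) px
  c2 = (343.208885, 298.429991) px
  c3 = (170.795376, 193.571734) px
Planar DLT: solve 8×8 A·h = b for H (H[2,2]=1):
  H  [+1105.81742 -437.78706 +211.91048]
  H  [+647.44984 +1193.34922 +315.48575]
  H  [-0.27966 +0.72725 +1.00000]
B = K⁻¹H; ‖b₁‖=1.767400, ‖b₂‖=1.767400; λ = 2/(‖b₁‖+‖b₂‖) = 0.565803, sign → tz>0 ⇒ λ=+0.565803
r₁ = λ·B[:,0] = (+0.81903,+0.55151,-0.15823); r₂ = λ·B[:,1] = (-0.45304,+0.79085,+0.41148)
r₃ = r₁×r₂ = (+0.35207,-0.26533,+0.89758); SVD([r₁ r₂ r₃]) → R = UVᵀ:
  R  [+0.81903 -0.45304 +0.35207]
  R  [+0.55151 +0.79085 -0.26533]
  R  [-0.15823 +0.41148 +0.89758]
t = (-0.06313, +0.06240, +0.56580) m
tr R = 2.507452; θ = arccos((tr R − 1)/2) = 0.717083 rad = 41.086°
axis k = ((R−Rᵀ)₃₂, (R−Rᵀ)₁₃, (R−Rᵀ)₂₁) / (2 sinθ) = (+0.514927, +0.388249, +0.764273)
rvec = θ·k = (+0.369245, +0.278407, +0.548047)

rvec=(0.3692, 0.2784, 0.5480) tvec=(-0.0631, 0.0624, 0.5658)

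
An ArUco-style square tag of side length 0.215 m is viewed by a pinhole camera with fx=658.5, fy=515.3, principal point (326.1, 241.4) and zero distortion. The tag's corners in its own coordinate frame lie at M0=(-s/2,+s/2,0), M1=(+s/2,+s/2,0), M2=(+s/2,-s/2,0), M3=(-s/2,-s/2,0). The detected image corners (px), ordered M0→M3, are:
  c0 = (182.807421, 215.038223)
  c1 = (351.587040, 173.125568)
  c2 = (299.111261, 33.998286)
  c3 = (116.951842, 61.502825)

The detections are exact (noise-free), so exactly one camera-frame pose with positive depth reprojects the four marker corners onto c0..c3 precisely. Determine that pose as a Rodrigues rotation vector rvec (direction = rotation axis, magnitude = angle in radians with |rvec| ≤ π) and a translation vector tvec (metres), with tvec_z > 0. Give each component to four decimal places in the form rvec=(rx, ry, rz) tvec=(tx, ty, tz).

rvec=(0.0782, -0.4033, -0.3199) tvec=(-0.0939, -0.1731, 0.7433)

Intrinsics K: fx=658.5, fy=515.3, cx=326.1, cy=241.4
Marker side s = 0.215 m; corners in marker frame (Z=0):
  M0 = (-0.1075, +0.1075, 0)
  M1 = (+0.1075, +0.1075, 0)
  M2 = (+0.1075, -0.1075, 0)
  M3 = (-0.1075, -0.1075, 0)
Detected image corners:
  c0 = (182.807421, 215.038223) px
  c1 = (351.587040, 173.125568) px
  c2 = (299.111261, 33.998286) px
  c3 = (116.951842, 61.502825) px
Planar DLT: solve 8×8 A·h = b for H (H[2,2]=1):
  H  [+934.78573 +317.56644 +242.93808]
  H  [-101.41027 +701.22201 +121.43812]
  H  [+0.50194 +0.18541 +1.00000]
B = K⁻¹H; ‖b₁‖=1.345272, ‖b₂‖=1.345272; λ = 2/(‖b₁‖+‖b₂‖) = 0.743344, sign → tz>0 ⇒ λ=+0.743344
r₁ = λ·B[:,0] = (+0.87046,-0.32108,+0.37312); r₂ = λ·B[:,1] = (+0.29023,+0.94698,+0.13782)
r₃ = r₁×r₂ = (-0.39759,-0.01168,+0.91749); SVD([r₁ r₂ r₃]) → R = UVᵀ:
  R  [+0.87046 +0.29023 -0.39759]
  R  [-0.32108 +0.94698 -0.01168]
  R  [+0.37312 +0.13782 +0.91749]
t = (-0.09388, -0.17305, +0.74334) m
tr R = 2.734926; θ = arccos((tr R − 1)/2) = 0.520717 rad = 29.835°
axis k = ((R−Rᵀ)₃₂, (R−Rᵀ)₁₃, (R−Rᵀ)₂₁) / (2 sinθ) = (+0.150254, -0.774571, -0.614381)
rvec = θ·k = (+0.078240, -0.403332, -0.319918)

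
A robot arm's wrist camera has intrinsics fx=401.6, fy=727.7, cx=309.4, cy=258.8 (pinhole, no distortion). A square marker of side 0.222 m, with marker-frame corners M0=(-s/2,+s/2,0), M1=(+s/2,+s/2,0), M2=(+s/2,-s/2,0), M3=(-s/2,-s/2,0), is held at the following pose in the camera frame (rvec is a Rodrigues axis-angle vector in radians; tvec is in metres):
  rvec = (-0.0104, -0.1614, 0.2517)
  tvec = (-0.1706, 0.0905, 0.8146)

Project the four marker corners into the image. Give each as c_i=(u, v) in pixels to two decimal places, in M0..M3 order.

c0=(155.53, 415.02) c1=(264.84, 456.92) c2=(291.57, 268.04) c3=(184.35, 218.24)

Intrinsics K: fx=401.6, fy=727.7, cx=309.4, cy=258.8
Marker side s = 0.222 m; corners in marker frame (Z=0):
  M0 = (-0.1110, +0.1110, 0)
  M1 = (+0.1110, +0.1110, 0)
  M2 = (+0.1110, -0.1110, 0)
  M3 = (-0.1110, -0.1110, 0)
rvec = (-0.0104, -0.1614, 0.2517), |rvec| = θ = 0.29918 rad = 17.142°
Rodrigues: sinθ=0.29474, 1−cosθ=0.04442; R = I + sinθ·[k]× + (1−cosθ)·[k]×²:
    [+0.95563 -0.24713 -0.16030]
    [+0.24879 +0.96851 -0.00992]
    [+0.15770 -0.03041 +0.98702]
t = (-0.1706, 0.0905, 0.8146) m
M0: Pc = R·M0+t = (-0.30411, +0.17039, +0.79372); u = 401.6·(-0.30411)/0.79372 + 309.4 = 155.5307, v = 727.7·(+0.17039)/0.79372 + 258.8 = 415.0154
M1: Pc = R·M1+t = (-0.09196, +0.22562, +0.82873); u = 401.6·(-0.09196)/0.82873 + 309.4 = 264.8383, v = 727.7·(+0.22562)/0.82873 + 258.8 = 456.9151
M2: Pc = R·M2+t = (-0.03709, +0.01061, +0.83548); u = 401.6·(-0.03709)/0.83548 + 309.4 = 291.5698, v = 727.7·(+0.01061)/0.83548 + 258.8 = 268.0431
M3: Pc = R·M3+t = (-0.24924, -0.04462, +0.80047); u = 401.6·(-0.24924)/0.80047 + 309.4 = 184.3531, v = 727.7·(-0.04462)/0.80047 + 258.8 = 218.2361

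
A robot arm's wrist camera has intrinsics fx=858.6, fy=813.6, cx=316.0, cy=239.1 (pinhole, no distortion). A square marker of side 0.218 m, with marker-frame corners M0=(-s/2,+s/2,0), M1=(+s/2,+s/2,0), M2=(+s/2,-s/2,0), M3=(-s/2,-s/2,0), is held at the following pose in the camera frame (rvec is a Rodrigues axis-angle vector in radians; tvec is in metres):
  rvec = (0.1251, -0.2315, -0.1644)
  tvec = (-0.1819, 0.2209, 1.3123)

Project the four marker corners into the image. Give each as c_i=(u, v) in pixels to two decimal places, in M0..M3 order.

Intrinsics K: fx=858.6, fy=813.6, cx=316.0, cy=239.1
Marker side s = 0.218 m; corners in marker frame (Z=0):
  M0 = (-0.1090, +0.1090, 0)
  M1 = (+0.1090, +0.1090, 0)
  M2 = (+0.1090, -0.1090, 0)
  M3 = (-0.1090, -0.1090, 0)
rvec = (0.1251, -0.2315, -0.1644), |rvec| = θ = 0.31027 rad = 17.777°
Rodrigues: sinθ=0.30532, 1−cosθ=0.04775; R = I + sinθ·[k]× + (1−cosθ)·[k]×²:
    [+0.96001 +0.14741 -0.23800]
    [-0.17614 +0.97883 -0.10423]
    [+0.21760 +0.14198 +0.96566]
t = (-0.1819, 0.2209, 1.3123) m
M0: Pc = R·M0+t = (-0.27047, +0.34679, +1.30406); u = 858.6·(-0.27047)/1.30406 + 316.0 = 137.9183, v = 813.6·(+0.34679)/1.30406 + 239.1 = 455.4631
M1: Pc = R·M1+t = (-0.06119, +0.30839, +1.35149); u = 858.6·(-0.06119)/1.35149 + 316.0 = 277.1256, v = 813.6·(+0.30839)/1.35149 + 239.1 = 424.7530
M2: Pc = R·M2+t = (-0.09333, +0.09501, +1.32054); u = 858.6·(-0.09333)/1.32054 + 316.0 = 255.3204, v = 813.6·(+0.09501)/1.32054 + 239.1 = 297.6355
M3: Pc = R·M3+t = (-0.30261, +0.13341, +1.27311); u = 858.6·(-0.30261)/1.27311 + 316.0 = 111.9162, v = 813.6·(+0.13341)/1.27311 + 239.1 = 324.3557

c0=(137.92, 455.46) c1=(277.13, 424.75) c2=(255.32, 297.64) c3=(111.92, 324.36)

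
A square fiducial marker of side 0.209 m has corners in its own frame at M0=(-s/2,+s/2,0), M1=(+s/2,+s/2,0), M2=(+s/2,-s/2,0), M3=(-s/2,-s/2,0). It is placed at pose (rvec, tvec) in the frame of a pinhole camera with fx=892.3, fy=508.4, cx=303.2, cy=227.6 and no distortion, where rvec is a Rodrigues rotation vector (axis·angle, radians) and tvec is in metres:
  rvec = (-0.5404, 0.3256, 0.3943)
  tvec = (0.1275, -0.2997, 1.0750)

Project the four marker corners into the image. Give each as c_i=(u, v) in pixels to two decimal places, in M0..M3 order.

Intrinsics K: fx=892.3, fy=508.4, cx=303.2, cy=227.6
Marker side s = 0.209 m; corners in marker frame (Z=0):
  M0 = (-0.1045, +0.1045, 0)
  M1 = (+0.1045, +0.1045, 0)
  M2 = (+0.1045, -0.1045, 0)
  M3 = (-0.1045, -0.1045, 0)
rvec = (-0.5404, 0.3256, 0.3943), |rvec| = θ = 0.74399 rad = 42.627°
Rodrigues: sinθ=0.67723, 1−cosθ=0.26423; R = I + sinθ·[k]× + (1−cosθ)·[k]×²:
    [+0.87518 -0.44291 +0.19467]
    [+0.27492 +0.78638 +0.55319]
    [-0.39810 -0.43062 +0.80999]
t = (0.1275, -0.2997, 1.0750) m
M0: Pc = R·M0+t = (-0.01024, -0.24625, +1.07160); u = 892.3·(-0.01024)/1.07160 + 303.2 = 294.6732, v = 508.4·(-0.24625)/1.07160 + 227.6 = 110.7702
M1: Pc = R·M1+t = (+0.17267, -0.18879, +0.98840); u = 892.3·(+0.17267)/0.98840 + 303.2 = 459.0834, v = 508.4·(-0.18879)/0.98840 + 227.6 = 130.4907
M2: Pc = R·M2+t = (+0.26524, -0.35315, +1.07840); u = 892.3·(+0.26524)/1.07840 + 303.2 = 522.6678, v = 508.4·(-0.35315)/1.07840 + 227.6 = 61.1125
M3: Pc = R·M3+t = (+0.08233, -0.41061, +1.16160); u = 892.3·(+0.08233)/1.16160 + 303.2 = 366.4416, v = 508.4·(-0.41061)/1.16160 + 227.6 = 47.8892

c0=(294.67, 110.77) c1=(459.08, 130.49) c2=(522.67, 61.11) c3=(366.44, 47.89)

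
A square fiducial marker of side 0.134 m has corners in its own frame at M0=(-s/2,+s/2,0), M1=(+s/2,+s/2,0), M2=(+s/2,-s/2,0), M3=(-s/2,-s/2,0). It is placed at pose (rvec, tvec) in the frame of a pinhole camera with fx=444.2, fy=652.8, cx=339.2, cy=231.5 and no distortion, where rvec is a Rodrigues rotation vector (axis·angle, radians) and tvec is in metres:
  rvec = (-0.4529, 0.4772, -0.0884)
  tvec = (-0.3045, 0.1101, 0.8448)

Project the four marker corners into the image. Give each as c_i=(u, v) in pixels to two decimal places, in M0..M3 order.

c0=(146.82, 372.87) c1=(200.00, 362.37) c2=(211.27, 260.44) c3=(160.87, 276.66)

Intrinsics K: fx=444.2, fy=652.8, cx=339.2, cy=231.5
Marker side s = 0.134 m; corners in marker frame (Z=0):
  M0 = (-0.0670, +0.0670, 0)
  M1 = (+0.0670, +0.0670, 0)
  M2 = (+0.0670, -0.0670, 0)
  M3 = (-0.0670, -0.0670, 0)
rvec = (-0.4529, 0.4772, -0.0884), |rvec| = θ = 0.66382 rad = 38.034°
Rodrigues: sinθ=0.61613, 1−cosθ=0.21235; R = I + sinθ·[k]× + (1−cosθ)·[k]×²:
    [+0.88649 -0.02210 +0.46221]
    [-0.18620 +0.89739 +0.40003]
    [-0.42362 -0.44069 +0.79141]
t = (-0.3045, 0.1101, 0.8448) m
M0: Pc = R·M0+t = (-0.36538, +0.18270, +0.84366); u = 444.2·(-0.36538)/0.84366 + 339.2 = 146.8231, v = 652.8·(+0.18270)/0.84366 + 231.5 = 372.8689
M1: Pc = R·M1+t = (-0.24659, +0.15775, +0.78689); u = 444.2·(-0.24659)/0.78689 + 339.2 = 200.0023, v = 652.8·(+0.15775)/0.78689 + 231.5 = 362.3680
M2: Pc = R·M2+t = (-0.24362, +0.03750, +0.84594); u = 444.2·(-0.24362)/0.84594 + 339.2 = 211.2745, v = 652.8·(+0.03750)/0.84594 + 231.5 = 260.4378
M3: Pc = R·M3+t = (-0.36241, +0.06245, +0.90271); u = 444.2·(-0.36241)/0.90271 + 339.2 = 160.8652, v = 652.8·(+0.06245)/0.90271 + 231.5 = 276.6616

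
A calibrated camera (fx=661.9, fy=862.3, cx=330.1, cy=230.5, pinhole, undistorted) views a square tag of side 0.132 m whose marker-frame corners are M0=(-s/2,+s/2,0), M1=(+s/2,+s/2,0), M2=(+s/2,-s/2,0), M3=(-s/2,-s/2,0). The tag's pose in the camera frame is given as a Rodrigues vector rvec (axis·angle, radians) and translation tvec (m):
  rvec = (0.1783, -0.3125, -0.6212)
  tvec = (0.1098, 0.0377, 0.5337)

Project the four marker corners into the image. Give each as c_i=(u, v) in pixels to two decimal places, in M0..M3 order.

Intrinsics K: fx=661.9, fy=862.3, cx=330.1, cy=230.5
Marker side s = 0.132 m; corners in marker frame (Z=0):
  M0 = (-0.0660, +0.0660, 0)
  M1 = (+0.0660, +0.0660, 0)
  M2 = (+0.0660, -0.0660, 0)
  M3 = (-0.0660, -0.0660, 0)
rvec = (0.1783, -0.3125, -0.6212), |rvec| = θ = 0.71787 rad = 41.131°
Rodrigues: sinθ=0.65778, 1−cosθ=0.24679; R = I + sinθ·[k]× + (1−cosθ)·[k]×²:
    [+0.76843 +0.54252 -0.33938]
    [-0.59589 +0.79998 -0.07041]
    [+0.23330 +0.25634 +0.93801]
t = (0.1098, 0.0377, 0.5337) m
M0: Pc = R·M0+t = (+0.09489, +0.12983, +0.53522); u = 661.9·(+0.09489)/0.53522 + 330.1 = 447.4488, v = 862.3·(+0.12983)/0.53522 + 230.5 = 439.6656
M1: Pc = R·M1+t = (+0.19632, +0.05117, +0.56602); u = 661.9·(+0.19632)/0.56602 + 330.1 = 559.6802, v = 862.3·(+0.05117)/0.56602 + 230.5 = 308.4550
M2: Pc = R·M2+t = (+0.12471, -0.05443, +0.53218); u = 661.9·(+0.12471)/0.53218 + 330.1 = 485.2088, v = 862.3·(-0.05443)/0.53218 + 230.5 = 142.3110
M3: Pc = R·M3+t = (+0.02328, +0.02423, +0.50138); u = 661.9·(+0.02328)/0.50138 + 330.1 = 360.8291, v = 862.3·(+0.02423)/0.50138 + 230.5 = 272.1720

c0=(447.45, 439.67) c1=(559.68, 308.45) c2=(485.21, 142.31) c3=(360.83, 272.17)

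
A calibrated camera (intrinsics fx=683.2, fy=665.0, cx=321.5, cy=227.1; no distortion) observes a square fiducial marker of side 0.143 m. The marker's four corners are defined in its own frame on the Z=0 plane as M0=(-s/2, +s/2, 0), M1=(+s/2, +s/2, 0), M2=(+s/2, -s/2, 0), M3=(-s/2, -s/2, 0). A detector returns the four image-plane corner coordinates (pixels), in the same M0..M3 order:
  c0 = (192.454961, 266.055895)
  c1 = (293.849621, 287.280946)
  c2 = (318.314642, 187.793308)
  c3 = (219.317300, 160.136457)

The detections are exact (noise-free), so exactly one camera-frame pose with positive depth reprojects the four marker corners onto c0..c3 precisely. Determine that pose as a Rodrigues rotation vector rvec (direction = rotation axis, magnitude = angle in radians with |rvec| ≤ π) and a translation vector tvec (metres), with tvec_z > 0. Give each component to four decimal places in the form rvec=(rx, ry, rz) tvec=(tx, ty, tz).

rvec=(0.0030, -0.4215, 0.2404) tvec=(-0.0842, -0.0021, 0.9005)

Intrinsics K: fx=683.2, fy=665.0, cx=321.5, cy=227.1
Marker side s = 0.143 m; corners in marker frame (Z=0):
  M0 = (-0.0715, +0.0715, 0)
  M1 = (+0.0715, +0.0715, 0)
  M2 = (+0.0715, -0.0715, 0)
  M3 = (-0.0715, -0.0715, 0)
Detected image corners:
  c0 = (192.454961, 266.055895) px
  c1 = (293.849621, 287.280946) px
  c2 = (318.314642, 187.793308) px
  c3 = (219.317300, 160.136457) px
Planar DLT: solve 8×8 A·h = b for H (H[2,2]=1):
  H  [+815.91134 -192.50187 +257.64482]
  H  [+272.46073 +705.77105 +225.51927]
  H  [+0.45031 -0.05198 +1.00000]
B = K⁻¹H; ‖b₁‖=1.110531, ‖b₂‖=1.110531; λ = 2/(‖b₁‖+‖b₂‖) = 0.900470, sign → tz>0 ⇒ λ=+0.900470
r₁ = λ·B[:,0] = (+0.88457,+0.23046,+0.40549); r₂ = λ·B[:,1] = (-0.23170,+0.97166,-0.04680)
r₃ = r₁×r₂ = (-0.40478,-0.05255,+0.91290); SVD([r₁ r₂ r₃]) → R = UVᵀ:
  R  [+0.88457 -0.23170 -0.40478]
  R  [+0.23046 +0.97166 -0.05255]
  R  [+0.40549 -0.04680 +0.91290]
t = (-0.08416, -0.00214, +0.90047) m
tr R = 2.769136; θ = arccos((tr R − 1)/2) = 0.485230 rad = 27.802°
axis k = ((R−Rᵀ)₃₂, (R−Rᵀ)₁₃, (R−Rᵀ)₂₁) / (2 sinθ) = (+0.006157, -0.868621, +0.495439)
rvec = θ·k = (+0.002988, -0.421481, +0.240402)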